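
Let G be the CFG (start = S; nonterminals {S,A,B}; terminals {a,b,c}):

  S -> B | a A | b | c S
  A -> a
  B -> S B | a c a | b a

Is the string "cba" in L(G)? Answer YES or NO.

Convert to CNF:
  S -> S B | T0 A | T0 X4 | T1 S | T2 T0 | b
  A -> a
  B -> S B | T0 X3 | T2 T0
  T0 -> a
  T1 -> c
  T2 -> b
  X3 -> T1 T0
  X4 -> T1 T0

CYK fill:
  T[0,0] 'c' = {T1}  orig:{}
  T[1,1] 'b' = {S,T2}  orig:{S}
  T[2,2] 'a' = {A,T0}  orig:{A}
  T[0,1] 'cb' = {S}
  T[1,2] 'ba' = {B,S}
  T[0,2] 'cba' = {S}

S ∈ T[0,2] ⇒ YES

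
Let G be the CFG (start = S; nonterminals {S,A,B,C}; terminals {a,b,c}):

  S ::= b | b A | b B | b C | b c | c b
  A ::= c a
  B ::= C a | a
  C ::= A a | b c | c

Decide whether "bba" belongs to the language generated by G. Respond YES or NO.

CNF form of G:
  S -> T0 T2 | T2 A | T2 B | T2 C | T2 T0 | b
  A -> T0 T1
  B -> C T1 | a
  C -> A T1 | T2 T0 | c
  T0 -> c
  T1 -> a
  T2 -> b

CYK fill:
  T[0,0] 'b' = {S,T2}  orig:{S}
  T[1,1] 'b' = {S,T2}  orig:{S}
  T[2,2] 'a' = {B,T1}  orig:{B}
  T[0,1] 'bb' = ∅
  T[1,2] 'ba' = {S}
  T[0,2] 'bba' = ∅

S ∉ T[0,2] ⇒ NO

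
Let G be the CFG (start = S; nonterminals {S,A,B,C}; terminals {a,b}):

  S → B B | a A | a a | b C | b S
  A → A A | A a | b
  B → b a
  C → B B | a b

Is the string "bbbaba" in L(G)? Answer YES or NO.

Convert to CNF:
  S -> B B | T0 A | T0 T0 | T1 C | T1 S
  A -> A A | A T0 | b
  B -> T1 T0
  C -> B B | T0 T1
  T0 -> a
  T1 -> b

CYK table (by increasing span):
  T[0,0] 'b' = {A,T1}  orig:{A}
  T[1,1] 'b' = {A,T1}  orig:{A}
  T[2,2] 'b' = {A,T1}  orig:{A}
  T[3,3] 'a' = {T0}  orig:{}
  T[4,4] 'b' = {A,T1}  orig:{A}
  T[5,5] 'a' = {T0}  orig:{}
  T[0,1] 'bb' = {A}
  T[1,2] 'bb' = {A}
  T[2,3] 'ba' = {A,B}
  T[3,4] 'ab' = {C,S}
  T[4,5] 'ba' = {A,B}
  T[0,2] 'bbb' = {A}
  T[1,3] 'bba' = {A}
  T[2,4] 'bab' = {A,S}
  T[3,5] 'aba' = {S}
  T[0,3] 'bbba' = {A}
  T[1,4] 'bbab' = {A,S}
  T[2,5] 'baba' = {A,C,S}
  T[0,4] 'bbbab' = {A,S}
  T[1,5] 'bbaba' = {A,S}
  T[0,5] 'bbbaba' = {A,S}

S ∈ T[0,5] ⇒ YES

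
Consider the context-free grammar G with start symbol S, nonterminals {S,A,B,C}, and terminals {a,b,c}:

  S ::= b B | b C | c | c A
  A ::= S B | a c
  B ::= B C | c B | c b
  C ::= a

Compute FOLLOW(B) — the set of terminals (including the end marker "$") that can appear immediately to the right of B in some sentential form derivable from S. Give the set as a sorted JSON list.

FIRST sets, iterate to fixpoint:
iter 1:
  A via A→a c: +{a}
  B via B→c B: +{c}
  C via C→a: +{a}
  S via S→b B: +{b}
  S via S→c: +{c}
  FIRST[S]={b,c}  FIRST[A]={a}  FIRST[B]={c}  FIRST[C]={a}
iter 2:
  A via A→S B: +{b,c}
  FIRST[S]={b,c}  FIRST[A]={a,b,c}  FIRST[B]={c}  FIRST[C]={a}
iter 3: — fixpoint
  FIRST[S]={b,c}  FIRST[A]={a,b,c}  FIRST[B]={c}  FIRST[C]={a}

FOLLOW iteration:
seed FOLLOW(S) with $
round 1:
  A→S B: FOLLOW(S) ⊇ FIRST(B) = {c}; new: +{c}
  B→B C: FOLLOW(B) ⊇ FIRST(C) = {a}; new: +{a}
  B→B C: FOLLOW(C) ⊇ FOLLOW(B) ⊇ {a}; new: +{a}
  S→b B: FOLLOW(B) ⊇ FOLLOW(S) ⊇ {$,c}; new: +{$,c}
  S→b C: FOLLOW(C) ⊇ FOLLOW(S) ⊇ {$,c}; new: +{$,c}
  S→c A: FOLLOW(A) ⊇ FOLLOW(S) ⊇ {$,c}; new: +{$,c}
  S: {$,c}  A: {$,c}  B: {$,a,c}  C: {$,a,c}
round 2: (stable)
  S: {$,c}  A: {$,c}  B: {$,a,c}  C: {$,a,c}

FOLLOW(B) = ["$", "a", "c"]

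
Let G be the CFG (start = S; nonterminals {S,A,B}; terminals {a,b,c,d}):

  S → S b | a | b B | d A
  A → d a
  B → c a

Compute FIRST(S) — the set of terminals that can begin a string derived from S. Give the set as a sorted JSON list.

FIRST sets, iterate to fixpoint:
[1]
  A via A→d a: +{d}
  B via B→c a: +{c}
  S via S→a: +{a}
  S via S→b B: +{b}
  S via S→d A: +{d}
  FIRST[S]={a,b,d}  FIRST[A]={d}  FIRST[B]={c}
[2] (no change)
  FIRST[S]={a,b,d}  FIRST[A]={d}  FIRST[B]={c}

FIRST(S) = ["a", "b", "d"]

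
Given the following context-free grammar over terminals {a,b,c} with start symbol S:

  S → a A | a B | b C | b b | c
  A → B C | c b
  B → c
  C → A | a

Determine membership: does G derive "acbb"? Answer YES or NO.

CNF form of G:
  S -> T1 C | T1 T1 | T2 A | T2 B | c
  A -> B C | T0 T1
  B -> c
  C -> B C | T0 T1 | a
  T0 -> c
  T1 -> b
  T2 -> a

CYK fill:
  [0..0]={C,T2}  "a"  orig:{C}
  [1..1]={B,S,T0}  "c"  orig:{B,S}
  [2..2]={T1}  "b"  orig:{}
  [3..3]={T1}  "b"  orig:{}
  [0..1]={S}  "ac"
  [1..2]={A,C}  "cb"
  [2..3]={S}  "bb"
  [0..2]={S}  "acb"
  [1..3]=∅  "cbb"
  [0..3]=∅  "acbb"

S ∉ T[0,3] ⇒ NO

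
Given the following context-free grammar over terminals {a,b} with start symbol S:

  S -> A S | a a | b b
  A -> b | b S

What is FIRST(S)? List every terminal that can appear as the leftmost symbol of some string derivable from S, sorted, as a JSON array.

Compute FIRST by fixpoint:
round 1:
  A via A→b: +{b}
  S via S→A S: +{b}
  S via S→a a: +{a}
  FIRST(S)={a,b}  FIRST(A)={b}
round 2: (no change)
  FIRST(S)={a,b}  FIRST(A)={b}

FIRST(S) = ["a", "b"]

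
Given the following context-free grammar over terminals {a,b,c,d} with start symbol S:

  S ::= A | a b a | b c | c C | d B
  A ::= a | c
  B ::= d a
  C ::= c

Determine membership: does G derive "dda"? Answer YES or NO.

CNF form of G:
  S -> T0 B | T1 X4 | T2 T3 | T3 C | a | c
  A -> a | c
  B -> T0 T1
  C -> c
  T0 -> d
  T1 -> a
  T2 -> b
  T3 -> c
  X4 -> T2 T1

Fill CYK table bottom-up:
  T[0,0] 'd' = {T0}  orig:{}
  T[1,1] 'd' = {T0}  orig:{}
  T[2,2] 'a' = {A,S,T1}  orig:{A,S}
  T[0,1] 'dd' = ∅
  T[1,2] 'da' = {B}
  T[0,2] 'dda' = {S}

S ∈ T[0,2] ⇒ YES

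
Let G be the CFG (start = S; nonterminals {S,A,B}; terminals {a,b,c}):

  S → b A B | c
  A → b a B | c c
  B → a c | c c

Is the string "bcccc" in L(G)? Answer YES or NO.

Convert to CNF:
  S -> T0 X4 | c
  A -> T0 X3 | T2 T2
  B -> T1 T2 | T2 T2
  T0 -> b
  T1 -> a
  T2 -> c
  X3 -> T1 B
  X4 -> A B

Fill CYK table bottom-up:
  [0..0]={T0}  "b"  orig:{}
  [1..1]={S,T2}  "c"  orig:{S}
  [2..2]={S,T2}  "c"  orig:{S}
  [3..3]={S,T2}  "c"  orig:{S}
  [4..4]={S,T2}  "c"  orig:{S}
  [0..1]=∅  "bc"
  [1..2]={A,B}  "cc"
  [2..3]={A,B}  "cc"
  [3..4]={A,B}  "cc"
  [0..2]=∅  "bcc"
  [1..3]=∅  "ccc"
  [2..4]=∅  "ccc"
  [0..3]=∅  "bccc"
  [1..4]={X4}  "cccc"  orig:{}
  [0..4]={S}  "bcccc"

S ∈ T[0,4] ⇒ YES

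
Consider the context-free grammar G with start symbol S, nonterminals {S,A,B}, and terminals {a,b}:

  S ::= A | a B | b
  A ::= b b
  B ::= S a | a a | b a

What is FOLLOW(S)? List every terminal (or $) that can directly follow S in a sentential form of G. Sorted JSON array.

FIRST sets, iterate to fixpoint:
round 1:
  A via A→b b: +{b}
  B via B→a a: +{a}
  B via B→b a: +{b}
  S via S→A: +{b}
  S via S→a B: +{a}
  FIRST[S]={a,b}  FIRST[A]={b}  FIRST[B]={a,b}
round 2: (stable)
  FIRST[S]={a,b}  FIRST[A]={b}  FIRST[B]={a,b}

FOLLOW iteration:
initialize: $ ∈ FOLLOW(S)
round 1:
  B→S a: FOLLOW(S) ⊇ FIRST(a) = {a}; new: +{a}
  S→A: FOLLOW(A) ⊇ FOLLOW(S) ⊇ {$,a}; new: +{$,a}
  S→a B: FOLLOW(B) ⊇ FOLLOW(S) ⊇ {$,a}; new: +{$,a}
  FOLLOW(S)={$,a}  FOLLOW(A)={$,a}  FOLLOW(B)={$,a}
round 2: — fixpoint
  FOLLOW(S)={$,a}  FOLLOW(A)={$,a}  FOLLOW(B)={$,a}

FOLLOW(S) = ["$", "a"]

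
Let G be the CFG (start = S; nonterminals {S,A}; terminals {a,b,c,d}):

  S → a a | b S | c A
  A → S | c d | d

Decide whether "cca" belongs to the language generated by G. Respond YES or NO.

CNF form of G:
  S -> T0 T0 | T1 S | T2 A
  A -> T0 T0 | T1 S | T2 A | T2 T3 | d
  T0 -> a
  T1 -> b
  T2 -> c
  T3 -> d

CYK table (by increasing span):
  [0..0]={T2}  "c"  orig:{}
  [1..1]={T2}  "c"  orig:{}
  [2..2]={T0}  "a"  orig:{}
  [0..1]=∅  "cc"
  [1..2]=∅  "ca"
  [0..2]=∅  "cca"

S ∉ T[0,2] ⇒ NO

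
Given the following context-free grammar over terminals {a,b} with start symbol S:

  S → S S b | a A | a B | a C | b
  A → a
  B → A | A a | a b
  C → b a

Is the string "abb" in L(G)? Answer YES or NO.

Convert to CNF:
  S -> S X2 | T0 A | T0 B | T0 C | b
  A -> a
  B -> A T0 | T0 T1 | a
  C -> T1 T0
  T0 -> a
  T1 -> b
  X2 -> S T1

CYK table (by increasing span):
  [0..0]={A,B,T0}  "a"  orig:{A,B}
  [1..1]={S,T1}  "b"  orig:{S}
  [2..2]={S,T1}  "b"  orig:{S}
  [0..1]={B}  "ab"
  [1..2]={X2}  "bb"  orig:{}
  [0..2]=∅  "abb"

S ∉ T[0,2] ⇒ NO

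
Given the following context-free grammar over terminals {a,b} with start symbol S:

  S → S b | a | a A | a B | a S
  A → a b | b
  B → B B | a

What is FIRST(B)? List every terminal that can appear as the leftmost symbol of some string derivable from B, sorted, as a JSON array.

FIRST sets, iterate to fixpoint:
[1]
  A via A→a b: +{a}
  A via A→b: +{b}
  B via B→a: +{a}
  S via S→a: +{a}
  S: {a}  A: {a,b}  B: {a}
[2] (no change)
  S: {a}  A: {a,b}  B: {a}

FIRST(B) = ["a"]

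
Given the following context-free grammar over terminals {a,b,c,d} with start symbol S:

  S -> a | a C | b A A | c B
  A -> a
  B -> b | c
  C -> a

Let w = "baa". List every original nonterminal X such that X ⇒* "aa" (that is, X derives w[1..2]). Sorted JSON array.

Convert to CNF:
  S -> T0 C | T1 X3 | T2 B | a
  A -> a
  B -> b | c
  C -> a
  T0 -> a
  T1 -> b
  T2 -> c
  X3 -> A A

CYK fill, restricted to cells inside w[1..2]:
  cell(1,1) a: {A,C,S,T0}  orig:{A,C,S}
  cell(2,2) a: {A,C,S,T0}  orig:{A,C,S}
  cell(1,2) aa: {S,X3}  orig:{S}

Original NTs in T[1,2] deriving "aa": ["S"]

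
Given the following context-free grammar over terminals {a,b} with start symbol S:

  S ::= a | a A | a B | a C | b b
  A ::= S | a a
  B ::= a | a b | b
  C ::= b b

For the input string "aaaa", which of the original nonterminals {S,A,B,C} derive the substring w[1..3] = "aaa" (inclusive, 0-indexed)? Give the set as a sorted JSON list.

Convert to CNF:
  S -> T0 A | T0 B | T0 C | T1 T1 | a
  A -> T0 A | T0 B | T0 C | T0 T0 | T1 T1 | a
  B -> T0 T1 | a | b
  C -> T1 T1
  T0 -> a
  T1 -> b

CYK table (by increasing span) — only the sub-triangle for w[1..3]:
  [1..1]={A,B,S,T0}  "a"  orig:{A,B,S}
  [2..2]={A,B,S,T0}  "a"  orig:{A,B,S}
  [3..3]={A,B,S,T0}  "a"  orig:{A,B,S}
  [1..2]={A,S}  "aa"
  [2..3]={A,S}  "aa"
  [1..3]={A,S}  "aaa"

Original NTs in T[1,3] deriving "aaa": ["A", "S"]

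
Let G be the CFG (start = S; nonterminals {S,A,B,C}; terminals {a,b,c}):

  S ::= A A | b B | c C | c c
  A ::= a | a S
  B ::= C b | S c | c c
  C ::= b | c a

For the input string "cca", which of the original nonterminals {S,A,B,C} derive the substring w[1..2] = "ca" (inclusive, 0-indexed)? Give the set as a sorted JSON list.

CNF form of G:
  S -> A A | T1 B | T2 C | T2 T2
  A -> T0 S | a
  B -> C T1 | S T2 | T2 T2
  C -> T2 T0 | b
  T0 -> a
  T1 -> b
  T2 -> c

Fill CYK table bottom-up, restricted to cells inside w[1..2]:
  cell(1,1) c: {T2}  orig:{}
  cell(2,2) a: {A,T0}  orig:{A}
  cell(1,2) ca: {C}

Original NTs in T[1,2] deriving "ca": ["C"]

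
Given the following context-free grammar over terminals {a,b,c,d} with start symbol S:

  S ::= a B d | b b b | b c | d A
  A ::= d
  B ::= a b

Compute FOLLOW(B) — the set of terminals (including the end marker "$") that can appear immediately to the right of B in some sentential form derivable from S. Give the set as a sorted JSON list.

FIRST iteration:
pass 1:
  A via A→d: +{d}
  B via B→a b: +{a}
  S via S→a B d: +{a}
  S via S→b b b: +{b}
  S via S→d A: +{d}
  FIRST(S)={a,b,d}  FIRST(A)={d}  FIRST(B)={a}
pass 2: — fixpoint
  FIRST(S)={a,b,d}  FIRST(A)={d}  FIRST(B)={a}

Compute FOLLOW by fixpoint:
initialize: $ ∈ FOLLOW(S)
round 1:
  S→a B d: FOLLOW(B) ⊇ FIRST(d) = {d}; new: +{d}
  S→d A: FOLLOW(A) ⊇ FOLLOW(S) ⊇ {$}; new: +{$}
  S: {$}  A: {$}  B: {d}
round 2: (stable)
  S: {$}  A: {$}  B: {d}

FOLLOW(B) = ["d"]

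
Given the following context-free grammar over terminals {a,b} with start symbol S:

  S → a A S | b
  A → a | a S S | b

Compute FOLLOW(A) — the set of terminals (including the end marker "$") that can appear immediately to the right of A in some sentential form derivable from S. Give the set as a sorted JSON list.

Compute FIRST by fixpoint:
pass 1:
  A via A→a: +{a}
  A via A→b: +{b}
  S via S→a A S: +{a}
  S via S→b: +{b}
  FIRST[S]={a,b}  FIRST[A]={a,b}
pass 2: done
  FIRST[S]={a,b}  FIRST[A]={a,b}

FOLLOW sets:
seed FOLLOW(S) with $
pass 1:
  A→a S S: FOLLOW(S) ⊇ FIRST(S) = {a,b}; new: +{a,b}
  S→a A S: FOLLOW(A) ⊇ FIRST(S) = {a,b}; new: +{a,b}
  FOLLOW(S)={$,a,b}  FOLLOW(A)={a,b}
pass 2: done
  FOLLOW(S)={$,a,b}  FOLLOW(A)={a,b}

FOLLOW(A) = ["a", "b"]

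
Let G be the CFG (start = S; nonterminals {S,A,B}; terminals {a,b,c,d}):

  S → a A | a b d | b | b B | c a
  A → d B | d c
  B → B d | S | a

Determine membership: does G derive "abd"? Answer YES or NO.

Convert to CNF:
  S -> T1 T2 | T2 A | T2 X5 | T3 B | b
  A -> T0 B | T0 T1
  B -> B T0 | T1 T2 | T2 A | T2 X4 | T3 B | a | b
  T0 -> d
  T1 -> c
  T2 -> a
  T3 -> b
  X4 -> T3 T0
  X5 -> T3 T0

CYK table (by increasing span):
  cell(0,0) a: {B,T2}  orig:{B}
  cell(1,1) b: {B,S,T3}  orig:{B,S}
  cell(2,2) d: {T0}  orig:{}
  cell(0,1) ab: ∅
  cell(1,2) bd: {B,X4,X5}  orig:{B}
  cell(0,2) abd: {B,S}

S ∈ T[0,2] ⇒ YES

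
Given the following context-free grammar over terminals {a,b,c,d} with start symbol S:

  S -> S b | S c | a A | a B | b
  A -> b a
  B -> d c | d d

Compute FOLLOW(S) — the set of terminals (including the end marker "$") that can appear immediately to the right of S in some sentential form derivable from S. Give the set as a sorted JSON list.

Compute FIRST by fixpoint:
iter 1:
  A via A→b a: +{b}
  B via B→d c: +{d}
  S via S→a A: +{a}
  S via S→b: +{b}
  S: {a,b}  A: {b}  B: {d}
iter 2: (stable)
  S: {a,b}  A: {b}  B: {d}

FOLLOW sets:
seed FOLLOW(S) with $
round 1:
  S→S b: FOLLOW(S) ⊇ FIRST(b) = {b}; new: +{b}
  S→S c: FOLLOW(S) ⊇ FIRST(c) = {c}; new: +{c}
  S→a A: FOLLOW(A) ⊇ FOLLOW(S) ⊇ {$,b,c}; new: +{$,b,c}
  S→a B: FOLLOW(B) ⊇ FOLLOW(S) ⊇ {$,b,c}; new: +{$,b,c}
  FOLLOW[S]={$,b,c}  FOLLOW[A]={$,b,c}  FOLLOW[B]={$,b,c}
round 2: — fixpoint
  FOLLOW[S]={$,b,c}  FOLLOW[A]={$,b,c}  FOLLOW[B]={$,b,c}

FOLLOW(S) = ["$", "b", "c"]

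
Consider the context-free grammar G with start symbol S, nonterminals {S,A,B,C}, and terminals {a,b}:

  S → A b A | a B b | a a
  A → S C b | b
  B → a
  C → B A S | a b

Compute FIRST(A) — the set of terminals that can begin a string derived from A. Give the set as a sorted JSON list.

Compute FIRST by fixpoint:
iter 1:
  A via A→b: +{b}
  B via B→a: +{a}
  C via C→B A S: +{a}
  S via S→A b A: +{b}
  S via S→a B b: +{a}
  FIRST[S]={a,b}  FIRST[A]={b}  FIRST[B]={a}  FIRST[C]={a}
iter 2:
  A via A→S C b: +{a}
  FIRST[S]={a,b}  FIRST[A]={a,b}  FIRST[B]={a}  FIRST[C]={a}
iter 3: (stable)
  FIRST[S]={a,b}  FIRST[A]={a,b}  FIRST[B]={a}  FIRST[C]={a}

FIRST(A) = ["a", "b"]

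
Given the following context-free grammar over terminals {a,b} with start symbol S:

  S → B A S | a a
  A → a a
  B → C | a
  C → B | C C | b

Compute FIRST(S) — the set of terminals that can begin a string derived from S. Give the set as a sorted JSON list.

FIRST sets, iterate to fixpoint:
round 1:
  A via A→a a: +{a}
  B via B→a: +{a}
  C via C→B: +{a}
  C via C→b: +{b}
  S via S→B A S: +{a}
  S: {a}  A: {a}  B: {a}  C: {a,b}
round 2:
  B via B→C: +{b}
  S via S→B A S: +{b}
  S: {a,b}  A: {a}  B: {a,b}  C: {a,b}
round 3: (no change)
  S: {a,b}  A: {a}  B: {a,b}  C: {a,b}

FIRST(S) = ["a", "b"]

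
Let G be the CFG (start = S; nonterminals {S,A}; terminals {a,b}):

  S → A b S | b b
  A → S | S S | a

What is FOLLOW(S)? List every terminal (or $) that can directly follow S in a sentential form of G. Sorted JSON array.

FIRST sets, iterate to fixpoint:
iter 1:
  A via A→a: +{a}
  S via S→A b S: +{a}
  S via S→b b: +{b}
  FIRST[S]={a,b}  FIRST[A]={a}
iter 2:
  A via A→S: +{b}
  FIRST[S]={a,b}  FIRST[A]={a,b}
iter 3: (stable)
  FIRST[S]={a,b}  FIRST[A]={a,b}

FOLLOW sets:
initialize: $ ∈ FOLLOW(S)
[1]
  A→S S: FOLLOW(S) ⊇ FIRST(S) = {a,b}; new: +{a,b}
  S→A b S: FOLLOW(A) ⊇ FIRST(b) = {b}; new: +{b}
  FOLLOW(S)={$,a,b}  FOLLOW(A)={b}
[2] done
  FOLLOW(S)={$,a,b}  FOLLOW(A)={b}

FOLLOW(S) = ["$", "a", "b"]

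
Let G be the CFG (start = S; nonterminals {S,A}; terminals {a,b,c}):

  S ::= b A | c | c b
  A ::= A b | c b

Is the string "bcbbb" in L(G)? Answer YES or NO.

CNF form of G:
  S -> T0 A | T1 T0 | c
  A -> A T0 | T1 T0
  T0 -> b
  T1 -> c

CYK table (by increasing span):
  [0..0]={T0}  "b"  orig:{}
  [1..1]={S,T1}  "c"  orig:{S}
  [2..2]={T0}  "b"  orig:{}
  [3..3]={T0}  "b"  orig:{}
  [4..4]={T0}  "b"  orig:{}
  [0..1]=∅  "bc"
  [1..2]={A,S}  "cb"
  [2..3]=∅  "bb"
  [3..4]=∅  "bb"
  [0..2]={S}  "bcb"
  [1..3]={A}  "cbb"
  [2..4]=∅  "bbb"
  [0..3]={S}  "bcbb"
  [1..4]={A}  "cbbb"
  [0..4]={S}  "bcbbb"

S ∈ T[0,4] ⇒ YES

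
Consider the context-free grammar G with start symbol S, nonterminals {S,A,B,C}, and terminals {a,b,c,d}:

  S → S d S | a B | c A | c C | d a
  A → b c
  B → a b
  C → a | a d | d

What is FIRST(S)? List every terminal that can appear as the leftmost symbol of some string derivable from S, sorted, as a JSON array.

Compute FIRST by fixpoint:
[1]
  A via A→b c: +{b}
  B via B→a b: +{a}
  C via C→a: +{a}
  C via C→d: +{d}
  S via S→a B: +{a}
  S via S→c A: +{c}
  S via S→d a: +{d}
  FIRST[S]={a,c,d}  FIRST[A]={b}  FIRST[B]={a}  FIRST[C]={a,d}
[2] — fixpoint
  FIRST[S]={a,c,d}  FIRST[A]={b}  FIRST[B]={a}  FIRST[C]={a,d}

FIRST(S) = ["a", "c", "d"]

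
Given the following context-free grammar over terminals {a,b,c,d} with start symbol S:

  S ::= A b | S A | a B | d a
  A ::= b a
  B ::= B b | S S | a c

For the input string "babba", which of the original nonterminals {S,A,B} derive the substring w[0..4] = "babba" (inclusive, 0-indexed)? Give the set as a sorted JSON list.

CNF form of G:
  S -> A T0 | S A | T1 B | T3 T1
  A -> T0 T1
  B -> B T0 | S S | T1 T2
  T0 -> b
  T1 -> a
  T2 -> c
  T3 -> d

Fill CYK table bottom-up (cells [i..j] with 0 ≤ i ≤ j ≤ 4 only):
  cell(0,0) b: {T0}  orig:{}
  cell(1,1) a: {T1}  orig:{}
  cell(2,2) b: {T0}  orig:{}
  cell(3,3) b: {T0}  orig:{}
  cell(4,4) a: {T1}  orig:{}
  cell(0,1) ba: {A}
  cell(1,2) ab: ∅
  cell(2,3) bb: ∅
  cell(3,4) ba: {A}
  cell(0,2) bab: {S}
  cell(1,3) abb: ∅
  cell(2,4) bba: ∅
  cell(0,3) babb: ∅
  cell(1,4) abba: ∅
  cell(0,4) babba: {S}

Original NTs in T[0,4] deriving "babba": ["S"]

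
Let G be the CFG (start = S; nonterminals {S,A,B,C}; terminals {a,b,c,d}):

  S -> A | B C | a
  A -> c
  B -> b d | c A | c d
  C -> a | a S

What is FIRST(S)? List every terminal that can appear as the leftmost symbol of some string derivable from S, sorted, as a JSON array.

Compute FIRST by fixpoint:
iter 1:
  A via A→c: +{c}
  B via B→b d: +{b}
  B via B→c A: +{c}
  C via C→a: +{a}
  S via S→A: +{c}
  S via S→B C: +{b}
  S via S→a: +{a}
  FIRST(S)={a,b,c}  FIRST(A)={c}  FIRST(B)={b,c}  FIRST(C)={a}
iter 2: (stable)
  FIRST(S)={a,b,c}  FIRST(A)={c}  FIRST(B)={b,c}  FIRST(C)={a}

FIRST(S) = ["a", "b", "c"]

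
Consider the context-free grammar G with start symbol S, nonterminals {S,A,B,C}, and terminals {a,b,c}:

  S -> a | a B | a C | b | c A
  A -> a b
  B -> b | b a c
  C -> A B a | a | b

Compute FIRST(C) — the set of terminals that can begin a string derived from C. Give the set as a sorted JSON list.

FIRST iteration:
iter 1:
  A via A→a b: +{a}
  B via B→b: +{b}
  C via C→A B a: +{a}
  C via C→b: +{b}
  S via S→a: +{a}
  S via S→b: +{b}
  S via S→c A: +{c}
  S: {a,b,c}  A: {a}  B: {b}  C: {a,b}
iter 2: (stable)
  S: {a,b,c}  A: {a}  B: {b}  C: {a,b}

FIRST(C) = ["a", "b"]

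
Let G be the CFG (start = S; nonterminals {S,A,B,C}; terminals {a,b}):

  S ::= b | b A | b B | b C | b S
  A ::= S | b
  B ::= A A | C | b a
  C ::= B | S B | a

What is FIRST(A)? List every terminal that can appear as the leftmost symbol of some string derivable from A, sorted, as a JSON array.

Compute FIRST by fixpoint:
round 1:
  A via A→b: +{b}
  B via B→A A: +{b}
  C via C→B: +{b}
  C via C→a: +{a}
  S via S→b: +{b}
  S: {b}  A: {b}  B: {b}  C: {a,b}
round 2:
  B via B→C: +{a}
  S: {b}  A: {b}  B: {a,b}  C: {a,b}
round 3: (no change)
  S: {b}  A: {b}  B: {a,b}  C: {a,b}

FIRST(A) = ["b"]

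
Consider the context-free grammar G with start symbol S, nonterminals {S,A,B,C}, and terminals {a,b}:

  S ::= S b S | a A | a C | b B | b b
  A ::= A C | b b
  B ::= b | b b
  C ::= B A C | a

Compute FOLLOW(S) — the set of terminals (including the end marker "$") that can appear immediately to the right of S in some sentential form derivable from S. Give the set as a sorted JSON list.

Compute FIRST by fixpoint:
iter 1:
  A via A→b b: +{b}
  B via B→b: +{b}
  C via C→B A C: +{b}
  C via C→a: +{a}
  S via S→a A: +{a}
  S via S→b B: +{b}
  S: {a,b}  A: {b}  B: {b}  C: {a,b}
iter 2: — fixpoint
  S: {a,b}  A: {b}  B: {b}  C: {a,b}

FOLLOW sets:
initialize: $ ∈ FOLLOW(S)
pass 1:
  A→A C: FOLLOW(A) ⊇ FIRST(C) = {a,b}; new: +{a,b}
  A→A C: FOLLOW(C) ⊇ FOLLOW(A) ⊇ {a,b}; new: +{a,b}
  C→B A C: FOLLOW(B) ⊇ FIRST(A) = {b}; new: +{b}
  S→S b S: FOLLOW(S) ⊇ FIRST(b) = {b}; new: +{b}
  S→a A: FOLLOW(A) ⊇ FOLLOW(S) ⊇ {$,b}; new: +{$}
  S→a C: FOLLOW(C) ⊇ FOLLOW(S) ⊇ {$,b}; new: +{$}
  S→b B: FOLLOW(B) ⊇ FOLLOW(S) ⊇ {$,b}; new: +{$}
  FOLLOW(S)={$,b}  FOLLOW(A)={$,a,b}  FOLLOW(B)={$,b}  FOLLOW(C)={$,a,b}
pass 2: (no change)
  FOLLOW(S)={$,b}  FOLLOW(A)={$,a,b}  FOLLOW(B)={$,b}  FOLLOW(C)={$,a,b}

FOLLOW(S) = ["$", "b"]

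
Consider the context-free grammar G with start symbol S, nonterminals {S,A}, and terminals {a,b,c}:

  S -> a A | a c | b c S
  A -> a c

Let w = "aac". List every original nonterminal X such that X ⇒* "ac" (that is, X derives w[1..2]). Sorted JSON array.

CNF form of G:
  S -> T0 A | T0 T1 | T2 X3
  A -> T0 T1
  T0 -> a
  T1 -> c
  T2 -> b
  X3 -> T1 S

CYK fill, restricted to cells inside w[1..2]:
  cell(1,1) a: {T0}  orig:{}
  cell(2,2) c: {T1}  orig:{}
  cell(1,2) ac: {A,S}

Original NTs in T[1,2] deriving "ac": ["A", "S"]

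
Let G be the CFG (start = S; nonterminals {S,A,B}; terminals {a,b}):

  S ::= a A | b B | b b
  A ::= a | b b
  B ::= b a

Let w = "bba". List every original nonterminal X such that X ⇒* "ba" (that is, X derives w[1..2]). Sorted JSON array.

Convert to CNF:
  S -> T0 B | T0 T0 | T1 A
  A -> T0 T0 | a
  B -> T0 T1
  T0 -> b
  T1 -> a

CYK fill — only the sub-triangle for w[1..2]:
  cell(1,1) b: {T0}  orig:{}
  cell(2,2) a: {A,T1}  orig:{A}
  cell(1,2) ba: {B}

Original NTs in T[1,2] deriving "ba": ["B"]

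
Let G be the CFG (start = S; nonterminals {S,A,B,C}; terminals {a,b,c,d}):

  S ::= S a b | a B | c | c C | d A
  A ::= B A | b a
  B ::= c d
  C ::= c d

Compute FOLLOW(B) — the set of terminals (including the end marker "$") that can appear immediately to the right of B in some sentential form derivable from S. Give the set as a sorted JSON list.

FIRST sets, iterate to fixpoint:
[1]
  A via A→b a: +{b}
  B via B→c d: +{c}
  C via C→c d: +{c}
  S via S→a B: +{a}
  S via S→c: +{c}
  S via S→d A: +{d}
  S: {a,c,d}  A: {b}  B: {c}  C: {c}
[2]
  A via A→B A: +{c}
  S: {a,c,d}  A: {b,c}  B: {c}  C: {c}
[3] (no change)
  S: {a,c,d}  A: {b,c}  B: {c}  C: {c}

FOLLOW sets:
initialize: $ ∈ FOLLOW(S)
[1]
  A→B A: FOLLOW(B) ⊇ FIRST(A) = {b,c}; new: +{b,c}
  S→S a b: FOLLOW(S) ⊇ FIRST(a) = {a}; new: +{a}
  S→a B: FOLLOW(B) ⊇ FOLLOW(S) ⊇ {$,a}; new: +{$,a}
  S→c C: FOLLOW(C) ⊇ FOLLOW(S) ⊇ {$,a}; new: +{$,a}
  S→d A: FOLLOW(A) ⊇ FOLLOW(S) ⊇ {$,a}; new: +{$,a}
  S: {$,a}  A: {$,a}  B: {$,a,b,c}  C: {$,a}
[2] (no change)
  S: {$,a}  A: {$,a}  B: {$,a,b,c}  C: {$,a}

FOLLOW(B) = ["$", "a", "b", "c"]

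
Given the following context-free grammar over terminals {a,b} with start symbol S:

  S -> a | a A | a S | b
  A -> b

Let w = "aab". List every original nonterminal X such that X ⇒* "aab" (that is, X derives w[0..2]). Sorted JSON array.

CNF form of G:
  S -> T0 A | T0 S | a | b
  A -> b
  T0 -> a

Fill CYK table bottom-up (cells [i..j] with 0 ≤ i ≤ j ≤ 2 only):
  cell(0,0) a: {S,T0}  orig:{S}
  cell(1,1) a: {S,T0}  orig:{S}
  cell(2,2) b: {A,S}
  cell(0,1) aa: {S}
  cell(1,2) ab: {S}
  cell(0,2) aab: {S}

Original NTs in T[0,2] deriving "aab": ["S"]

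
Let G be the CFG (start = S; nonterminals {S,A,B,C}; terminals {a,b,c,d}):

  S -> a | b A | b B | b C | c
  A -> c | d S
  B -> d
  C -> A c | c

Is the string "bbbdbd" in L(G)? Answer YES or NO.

CNF form of G:
  S -> T2 A | T2 B | T2 C | a | c
  A -> T0 S | c
  B -> d
  C -> A T1 | c
  T0 -> d
  T1 -> c
  T2 -> b

CYK table (by increasing span):
  [0..0]={T2}  "b"  orig:{}
  [1..1]={T2}  "b"  orig:{}
  [2..2]={T2}  "b"  orig:{}
  [3..3]={B,T0}  "d"  orig:{B}
  [4..4]={T2}  "b"  orig:{}
  [5..5]={B,T0}  "d"  orig:{B}
  [0..1]=∅  "bb"
  [1..2]=∅  "bb"
  [2..3]={S}  "bd"
  [3..4]=∅  "db"
  [4..5]={S}  "bd"
  [0..2]=∅  "bbb"
  [1..3]=∅  "bbd"
  [2..4]=∅  "bdb"
  [3..5]={A}  "dbd"
  [0..3]=∅  "bbbd"
  [1..4]=∅  "bbdb"
  [2..5]={S}  "bdbd"
  [0..4]=∅  "bbbdb"
  [1..5]=∅  "bbdbd"
  [0..5]=∅  "bbbdbd"

S ∉ T[0,5] ⇒ NO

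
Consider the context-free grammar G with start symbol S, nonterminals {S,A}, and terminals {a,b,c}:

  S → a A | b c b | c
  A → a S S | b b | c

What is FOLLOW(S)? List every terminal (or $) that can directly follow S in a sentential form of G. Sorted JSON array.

FIRST iteration:
iter 1:
  A via A→a S S: +{a}
  A via A→b b: +{b}
  A via A→c: +{c}
  S via S→a A: +{a}
  S via S→b c b: +{b}
  S via S→c: +{c}
  FIRST(S)={a,b,c}  FIRST(A)={a,b,c}
iter 2: — fixpoint
  FIRST(S)={a,b,c}  FIRST(A)={a,b,c}

FOLLOW iteration:
FOLLOW(S) := {$}
round 1:
  A→a S S: FOLLOW(S) ⊇ FIRST(S) = {a,b,c}; new: +{a,b,c}
  S→a A: FOLLOW(A) ⊇ FOLLOW(S) ⊇ {$,a,b,c}; new: +{$,a,b,c}
  S: {$,a,b,c}  A: {$,a,b,c}
round 2: — fixpoint
  S: {$,a,b,c}  A: {$,a,b,c}

FOLLOW(S) = ["$", "a", "b", "c"]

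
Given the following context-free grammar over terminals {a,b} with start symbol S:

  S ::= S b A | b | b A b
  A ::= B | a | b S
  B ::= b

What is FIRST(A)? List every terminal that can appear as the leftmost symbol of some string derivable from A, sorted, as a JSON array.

Compute FIRST by fixpoint:
iter 1:
  A via A→a: +{a}
  A via A→b S: +{b}
  B via B→b: +{b}
  S via S→b: +{b}
  FIRST[S]={b}  FIRST[A]={a,b}  FIRST[B]={b}
iter 2: (no change)
  FIRST[S]={b}  FIRST[A]={a,b}  FIRST[B]={b}

FIRST(A) = ["a", "b"]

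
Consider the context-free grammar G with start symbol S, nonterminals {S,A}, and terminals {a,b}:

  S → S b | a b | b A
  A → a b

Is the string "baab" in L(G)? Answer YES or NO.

Convert to CNF:
  S -> S T1 | T0 T1 | T1 A
  A -> T0 T1
  T0 -> a
  T1 -> b

CYK fill:
  cell(0,0) b: {T1}  orig:{}
  cell(1,1) a: {T0}  orig:{}
  cell(2,2) a: {T0}  orig:{}
  cell(3,3) b: {T1}  orig:{}
  cell(0,1) ba: ∅
  cell(1,2) aa: ∅
  cell(2,3) ab: {A,S}
  cell(0,2) baa: ∅
  cell(1,3) aab: ∅
  cell(0,3) baab: ∅

S ∉ T[0,3] ⇒ NO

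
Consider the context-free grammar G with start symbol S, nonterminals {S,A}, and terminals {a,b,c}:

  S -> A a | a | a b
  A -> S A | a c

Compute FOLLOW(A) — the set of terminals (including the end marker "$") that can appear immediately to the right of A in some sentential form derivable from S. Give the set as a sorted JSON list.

FIRST iteration:
pass 1:
  A via A→a c: +{a}
  S via S→A a: +{a}
  FIRST[S]={a}  FIRST[A]={a}
pass 2: (no change)
  FIRST[S]={a}  FIRST[A]={a}

FOLLOW iteration:
initialize: $ ∈ FOLLOW(S)
[1]
  A→S A: FOLLOW(S) ⊇ FIRST(A) = {a}; new: +{a}
  S→A a: FOLLOW(A) ⊇ FIRST(a) = {a}; new: +{a}
  FOLLOW[S]={$,a}  FOLLOW[A]={a}
[2] (stable)
  FOLLOW[S]={$,a}  FOLLOW[A]={a}

FOLLOW(A) = ["a"]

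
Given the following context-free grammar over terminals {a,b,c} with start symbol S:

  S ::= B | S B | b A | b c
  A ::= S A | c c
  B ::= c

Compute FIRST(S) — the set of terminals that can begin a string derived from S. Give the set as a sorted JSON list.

FIRST iteration:
pass 1:
  A via A→c c: +{c}
  B via B→c: +{c}
  S via S→B: +{c}
  S via S→b A: +{b}
  S: {b,c}  A: {c}  B: {c}
pass 2:
  A via A→S A: +{b}
  S: {b,c}  A: {b,c}  B: {c}
pass 3: (stable)
  S: {b,c}  A: {b,c}  B: {c}

FIRST(S) = ["b", "c"]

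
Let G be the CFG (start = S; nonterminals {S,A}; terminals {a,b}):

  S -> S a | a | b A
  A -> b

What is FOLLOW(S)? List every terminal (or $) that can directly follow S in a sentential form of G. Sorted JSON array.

FIRST iteration:
iter 1:
  A via A→b: +{b}
  S via S→a: +{a}
  S via S→b A: +{b}
  FIRST(S)={a,b}  FIRST(A)={b}
iter 2: (no change)
  FIRST(S)={a,b}  FIRST(A)={b}

Compute FOLLOW by fixpoint:
seed FOLLOW(S) with $
[1]
  S→S a: FOLLOW(S) ⊇ FIRST(a) = {a}; new: +{a}
  S→b A: FOLLOW(A) ⊇ FOLLOW(S) ⊇ {$,a}; new: +{$,a}
  S: {$,a}  A: {$,a}
[2] (stable)
  S: {$,a}  A: {$,a}

FOLLOW(S) = ["$", "a"]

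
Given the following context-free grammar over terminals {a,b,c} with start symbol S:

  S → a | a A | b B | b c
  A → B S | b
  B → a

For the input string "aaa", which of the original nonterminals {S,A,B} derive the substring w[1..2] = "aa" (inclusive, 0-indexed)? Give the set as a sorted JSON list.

Convert to CNF:
  S -> T0 A | T1 B | T1 T2 | a
  A -> B S | b
  B -> a
  T0 -> a
  T1 -> b
  T2 -> c

CYK fill (cells [i..j] with 1 ≤ i ≤ j ≤ 2 only):
  cell(1,1) a: {B,S,T0}  orig:{B,S}
  cell(2,2) a: {B,S,T0}  orig:{B,S}
  cell(1,2) aa: {A}

Original NTs in T[1,2] deriving "aa": ["A"]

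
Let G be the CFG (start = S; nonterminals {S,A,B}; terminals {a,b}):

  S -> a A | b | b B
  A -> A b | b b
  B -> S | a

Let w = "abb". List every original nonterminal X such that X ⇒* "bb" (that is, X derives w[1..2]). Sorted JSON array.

Convert to CNF:
  S -> T0 B | T1 A | b
  A -> A T0 | T0 T0
  B -> T0 B | T1 A | a | b
  T0 -> b
  T1 -> a

CYK fill, restricted to cells inside w[1..2]:
  [1..1]={B,S,T0}  "b"  orig:{B,S}
  [2..2]={B,S,T0}  "b"  orig:{B,S}
  [1..2]={A,B,S}  "bb"

Original NTs in T[1,2] deriving "bb": ["A", "B", "S"]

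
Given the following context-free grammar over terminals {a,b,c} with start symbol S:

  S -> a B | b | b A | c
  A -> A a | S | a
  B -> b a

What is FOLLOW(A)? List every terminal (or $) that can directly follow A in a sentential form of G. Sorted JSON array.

Compute FIRST by fixpoint:
round 1:
  A via A→a: +{a}
  B via B→b a: +{b}
  S via S→a B: +{a}
  S via S→b: +{b}
  S via S→c: +{c}
  FIRST(S)={a,b,c}  FIRST(A)={a}  FIRST(B)={b}
round 2:
  A via A→S: +{b,c}
  FIRST(S)={a,b,c}  FIRST(A)={a,b,c}  FIRST(B)={b}
round 3: — fixpoint
  FIRST(S)={a,b,c}  FIRST(A)={a,b,c}  FIRST(B)={b}

FOLLOW sets:
initialize: $ ∈ FOLLOW(S)
pass 1:
  A→A a: FOLLOW(A) ⊇ FIRST(a) = {a}; new: +{a}
  A→S: FOLLOW(S) ⊇ FOLLOW(A) ⊇ {a}; new: +{a}
  S→a B: FOLLOW(B) ⊇ FOLLOW(S) ⊇ {$,a}; new: +{$,a}
  S→b A: FOLLOW(A) ⊇ FOLLOW(S) ⊇ {$,a}; new: +{$}
  FOLLOW(S)={$,a}  FOLLOW(A)={$,a}  FOLLOW(B)={$,a}
pass 2: (stable)
  FOLLOW(S)={$,a}  FOLLOW(A)={$,a}  FOLLOW(B)={$,a}

FOLLOW(A) = ["$", "a"]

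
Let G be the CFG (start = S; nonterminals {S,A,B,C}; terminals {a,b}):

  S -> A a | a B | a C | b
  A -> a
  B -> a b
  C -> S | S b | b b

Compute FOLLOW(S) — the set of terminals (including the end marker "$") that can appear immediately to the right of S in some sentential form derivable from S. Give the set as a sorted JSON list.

Compute FIRST by fixpoint:
[1]
  A via A→a: +{a}
  B via B→a b: +{a}
  C via C→b b: +{b}
  S via S→A a: +{a}
  S via S→b: +{b}
  FIRST(S)={a,b}  FIRST(A)={a}  FIRST(B)={a}  FIRST(C)={b}
[2]
  C via C→S: +{a}
  FIRST(S)={a,b}  FIRST(A)={a}  FIRST(B)={a}  FIRST(C)={a,b}
[3] (no change)
  FIRST(S)={a,b}  FIRST(A)={a}  FIRST(B)={a}  FIRST(C)={a,b}

Compute FOLLOW by fixpoint:
initialize: $ ∈ FOLLOW(S)
round 1:
  C→S b: FOLLOW(S) ⊇ FIRST(b) = {b}; new: +{b}
  S→A a: FOLLOW(A) ⊇ FIRST(a) = {a}; new: +{a}
  S→a B: FOLLOW(B) ⊇ FOLLOW(S) ⊇ {$,b}; new: +{$,b}
  S→a C: FOLLOW(C) ⊇ FOLLOW(S) ⊇ {$,b}; new: +{$,b}
  FOLLOW[S]={$,b}  FOLLOW[A]={a}  FOLLOW[B]={$,b}  FOLLOW[C]={$,b}
round 2: (no change)
  FOLLOW[S]={$,b}  FOLLOW[A]={a}  FOLLOW[B]={$,b}  FOLLOW[C]={$,b}

FOLLOW(S) = ["$", "b"]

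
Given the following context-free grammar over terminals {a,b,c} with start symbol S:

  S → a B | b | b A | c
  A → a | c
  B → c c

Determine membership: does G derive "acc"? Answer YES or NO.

Convert to CNF:
  S -> T1 B | T2 A | b | c
  A -> a | c
  B -> T0 T0
  T0 -> c
  T1 -> a
  T2 -> b

CYK table (by increasing span):
  [0..0]={A,T1}  "a"  orig:{A}
  [1..1]={A,S,T0}  "c"  orig:{A,S}
  [2..2]={A,S,T0}  "c"  orig:{A,S}
  [0..1]=∅  "ac"
  [1..2]={B}  "cc"
  [0..2]={S}  "acc"

S ∈ T[0,2] ⇒ YES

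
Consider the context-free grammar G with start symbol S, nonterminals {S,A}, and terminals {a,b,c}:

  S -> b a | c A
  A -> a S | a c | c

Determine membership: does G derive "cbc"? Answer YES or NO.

CNF form of G:
  S -> T1 A | T2 T0
  A -> T0 S | T0 T1 | c
  T0 -> a
  T1 -> c
  T2 -> b

CYK fill:
  T[0,0] 'c' = {A,T1}  orig:{A}
  T[1,1] 'b' = {T2}  orig:{}
  T[2,2] 'c' = {A,T1}  orig:{A}
  T[0,1] 'cb' = ∅
  T[1,2] 'bc' = ∅
  T[0,2] 'cbc' = ∅

S ∉ T[0,2] ⇒ NO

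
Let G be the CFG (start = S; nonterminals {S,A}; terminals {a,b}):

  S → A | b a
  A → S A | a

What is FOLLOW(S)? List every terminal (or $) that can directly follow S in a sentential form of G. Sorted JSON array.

FIRST iteration:
pass 1:
  A via A→a: +{a}
  S via S→A: +{a}
  S via S→b a: +{b}
  S: {a,b}  A: {a}
pass 2:
  A via A→S A: +{b}
  S: {a,b}  A: {a,b}
pass 3: (stable)
  S: {a,b}  A: {a,b}

FOLLOW sets:
seed FOLLOW(S) with $
round 1:
  A→S A: FOLLOW(S) ⊇ FIRST(A) = {a,b}; new: +{a,b}
  S→A: FOLLOW(A) ⊇ FOLLOW(S) ⊇ {$,a,b}; new: +{$,a,b}
  FOLLOW(S)={$,a,b}  FOLLOW(A)={$,a,b}
round 2: — fixpoint
  FOLLOW(S)={$,a,b}  FOLLOW(A)={$,a,b}

FOLLOW(S) = ["$", "a", "b"]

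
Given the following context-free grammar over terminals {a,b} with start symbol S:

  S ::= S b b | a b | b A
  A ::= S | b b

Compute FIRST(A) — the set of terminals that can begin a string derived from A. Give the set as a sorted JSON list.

FIRST iteration:
[1]
  A via A→b b: +{b}
  S via S→a b: +{a}
  S via S→b A: +{b}
  FIRST(S)={a,b}  FIRST(A)={b}
[2]
  A via A→S: +{a}
  FIRST(S)={a,b}  FIRST(A)={a,b}
[3] — fixpoint
  FIRST(S)={a,b}  FIRST(A)={a,b}

FIRST(A) = ["a", "b"]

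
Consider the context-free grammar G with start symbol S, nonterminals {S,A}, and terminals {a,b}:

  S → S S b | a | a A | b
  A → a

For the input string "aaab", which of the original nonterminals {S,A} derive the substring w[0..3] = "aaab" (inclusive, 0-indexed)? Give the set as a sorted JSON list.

Convert to CNF:
  S -> S X2 | T1 A | a | b
  A -> a
  T0 -> b
  T1 -> a
  X2 -> S T0

Fill CYK table bottom-up — only the sub-triangle for w[0..3]:
  T[0,0] 'a' = {A,S,T1}  orig:{A,S}
  T[1,1] 'a' = {A,S,T1}  orig:{A,S}
  T[2,2] 'a' = {A,S,T1}  orig:{A,S}
  T[3,3] 'b' = {S,T0}  orig:{S}
  T[0,1] 'aa' = {S}
  T[1,2] 'aa' = {S}
  T[2,3] 'ab' = {X2}  orig:{}
  T[0,2] 'aaa' = ∅
  T[1,3] 'aab' = {S,X2}  orig:{S}
  T[0,3] 'aaab' = {S}

Original NTs in T[0,3] deriving "aaab": ["S"]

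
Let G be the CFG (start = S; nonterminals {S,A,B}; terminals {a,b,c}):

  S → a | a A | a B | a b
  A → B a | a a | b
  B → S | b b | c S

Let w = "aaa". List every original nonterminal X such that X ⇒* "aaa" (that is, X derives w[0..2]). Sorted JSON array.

Convert to CNF:
  S -> T0 A | T0 B | T0 T1 | a
  A -> B T0 | T0 T0 | b
  B -> T0 A | T0 B | T0 T1 | T1 T1 | T2 S | a
  T0 -> a
  T1 -> b
  T2 -> c

CYK fill — only the sub-triangle for w[0..2]:
  T[0,0] 'a' = {B,S,T0}  orig:{B,S}
  T[1,1] 'a' = {B,S,T0}  orig:{B,S}
  T[2,2] 'a' = {B,S,T0}  orig:{B,S}
  T[0,1] 'aa' = {A,B,S}
  T[1,2] 'aa' = {A,B,S}
  T[0,2] 'aaa' = {A,B,S}

Original NTs in T[0,2] deriving "aaa": ["A", "B", "S"]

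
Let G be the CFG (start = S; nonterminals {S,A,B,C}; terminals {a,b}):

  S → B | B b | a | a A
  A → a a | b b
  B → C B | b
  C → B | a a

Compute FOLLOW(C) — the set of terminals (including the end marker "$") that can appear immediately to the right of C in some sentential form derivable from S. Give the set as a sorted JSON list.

FIRST iteration:
[1]
  A via A→a a: +{a}
  A via A→b b: +{b}
  B via B→b: +{b}
  C via C→B: +{b}
  C via C→a a: +{a}
  S via S→B: +{b}
  S via S→a: +{a}
  FIRST(S)={a,b}  FIRST(A)={a,b}  FIRST(B)={b}  FIRST(C)={a,b}
[2]
  B via B→C B: +{a}
  FIRST(S)={a,b}  FIRST(A)={a,b}  FIRST(B)={a,b}  FIRST(C)={a,b}
[3] (no change)
  FIRST(S)={a,b}  FIRST(A)={a,b}  FIRST(B)={a,b}  FIRST(C)={a,b}

FOLLOW iteration:
initialize: $ ∈ FOLLOW(S)
pass 1:
  B→C B: FOLLOW(C) ⊇ FIRST(B) = {a,b}; new: +{a,b}
  C→B: FOLLOW(B) ⊇ FOLLOW(C) ⊇ {a,b}; new: +{a,b}
  S→B: FOLLOW(B) ⊇ FOLLOW(S) ⊇ {$}; new: +{$}
  S→a A: FOLLOW(A) ⊇ FOLLOW(S) ⊇ {$}; new: +{$}
  FOLLOW[S]={$}  FOLLOW[A]={$}  FOLLOW[B]={$,a,b}  FOLLOW[C]={a,b}
pass 2: done
  FOLLOW[S]={$}  FOLLOW[A]={$}  FOLLOW[B]={$,a,b}  FOLLOW[C]={a,b}

FOLLOW(C) = ["a", "b"]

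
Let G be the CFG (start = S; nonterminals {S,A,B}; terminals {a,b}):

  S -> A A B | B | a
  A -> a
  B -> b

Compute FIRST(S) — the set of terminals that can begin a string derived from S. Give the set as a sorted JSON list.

FIRST sets, iterate to fixpoint:
[1]
  A via A→a: +{a}
  B via B→b: +{b}
  S via S→A A B: +{a}
  S via S→B: +{b}
  S: {a,b}  A: {a}  B: {b}
[2] (stable)
  S: {a,b}  A: {a}  B: {b}

FIRST(S) = ["a", "b"]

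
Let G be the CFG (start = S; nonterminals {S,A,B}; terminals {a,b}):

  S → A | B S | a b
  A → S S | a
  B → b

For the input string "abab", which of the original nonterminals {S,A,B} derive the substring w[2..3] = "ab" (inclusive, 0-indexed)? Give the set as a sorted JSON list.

Convert to CNF:
  S -> B S | S S | T0 T1 | a
  A -> S S | a
  B -> b
  T0 -> a
  T1 -> b

Fill CYK table bottom-up — only the sub-triangle for w[2..3]:
  cell(2,2) a: {A,S,T0}  orig:{A,S}
  cell(3,3) b: {B,T1}  orig:{B}
  cell(2,3) ab: {S}

Original NTs in T[2,3] deriving "ab": ["S"]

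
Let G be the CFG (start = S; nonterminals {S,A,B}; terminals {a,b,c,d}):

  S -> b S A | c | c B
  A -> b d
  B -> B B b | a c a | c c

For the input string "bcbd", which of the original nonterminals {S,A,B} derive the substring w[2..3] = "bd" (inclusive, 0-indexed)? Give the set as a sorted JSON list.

Convert to CNF:
  S -> T0 X6 | T3 B | c
  A -> T0 T1
  B -> B X4 | T2 X5 | T3 T3
  T0 -> b
  T1 -> d
  T2 -> a
  T3 -> c
  X4 -> B T0
  X5 -> T3 T2
  X6 -> S A

Fill CYK table bottom-up, restricted to cells inside w[2..3]:
  [2..2]={T0}  "b"  orig:{}
  [3..3]={T1}  "d"  orig:{}
  [2..3]={A}  "bd"

Original NTs in T[2,3] deriving "bd": ["A"]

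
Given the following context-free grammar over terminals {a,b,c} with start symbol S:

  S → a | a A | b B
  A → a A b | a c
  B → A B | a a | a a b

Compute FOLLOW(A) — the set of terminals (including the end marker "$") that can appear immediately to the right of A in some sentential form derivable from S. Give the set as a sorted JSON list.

Compute FIRST by fixpoint:
pass 1:
  A via A→a A b: +{a}
  B via B→A B: +{a}
  S via S→a: +{a}
  S via S→b B: +{b}
  FIRST(S)={a,b}  FIRST(A)={a}  FIRST(B)={a}
pass 2: done
  FIRST(S)={a,b}  FIRST(A)={a}  FIRST(B)={a}

FOLLOW sets:
initialize: $ ∈ FOLLOW(S)
pass 1:
  A→a A b: FOLLOW(A) ⊇ FIRST(b) = {b}; new: +{b}
  B→A B: FOLLOW(A) ⊇ FIRST(B) = {a}; new: +{a}
  S→a A: FOLLOW(A) ⊇ FOLLOW(S) ⊇ {$}; new: +{$}
  S→b B: FOLLOW(B) ⊇ FOLLOW(S) ⊇ {$}; new: +{$}
  FOLLOW[S]={$}  FOLLOW[A]={$,a,b}  FOLLOW[B]={$}
pass 2: — fixpoint
  FOLLOW[S]={$}  FOLLOW[A]={$,a,b}  FOLLOW[B]={$}

FOLLOW(A) = ["$", "a", "b"]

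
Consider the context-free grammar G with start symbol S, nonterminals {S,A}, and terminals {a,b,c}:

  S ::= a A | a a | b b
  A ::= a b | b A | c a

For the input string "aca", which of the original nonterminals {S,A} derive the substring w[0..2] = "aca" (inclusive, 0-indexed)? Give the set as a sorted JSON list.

CNF form of G:
  S -> T0 A | T0 T0 | T1 T1
  A -> T0 T1 | T1 A | T2 T0
  T0 -> a
  T1 -> b
  T2 -> c

Fill CYK table bottom-up (cells [i..j] with 0 ≤ i ≤ j ≤ 2 only):
  [0..0]={T0}  "a"  orig:{}
  [1..1]={T2}  "c"  orig:{}
  [2..2]={T0}  "a"  orig:{}
  [0..1]=∅  "ac"
  [1..2]={A}  "ca"
  [0..2]={S}  "aca"

Original NTs in T[0,2] deriving "aca": ["S"]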